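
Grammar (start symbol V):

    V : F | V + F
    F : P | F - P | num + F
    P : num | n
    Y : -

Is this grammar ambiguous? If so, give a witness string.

Ambiguous

Witness: num + n

Derivation 1: V ⇒ F ⇒ num + F ⇒ num + P ⇒ num + n
Derivation 2: V ⇒ V + F ⇒ F + F ⇒ P + F ⇒ num + F ⇒ num + P ⇒ num + n

Two distinct leftmost derivations for the same string.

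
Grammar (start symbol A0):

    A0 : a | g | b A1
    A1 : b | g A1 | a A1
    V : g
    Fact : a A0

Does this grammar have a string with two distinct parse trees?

Unambiguous

(V, Fact are unreachable from A0, so their rules don't affect L(A0).) Restricted to the reachable nonterminals, every rule has the form A → t or A → t B, and no two rules for the same A share a first terminal. The grammar encodes a DFA — one run per string.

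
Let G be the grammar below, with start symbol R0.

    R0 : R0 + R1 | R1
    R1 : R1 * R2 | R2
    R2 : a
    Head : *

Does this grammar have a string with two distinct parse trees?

Only R0, R1, R2 are reachable from R0; ignoring the rest: This is a standard precedence ladder (R0 over R1 over R2), with each level left-recursive on its own operator ('+' at R0, '*' at R1). That structure is LR(1), hence unambiguous.

Unambiguous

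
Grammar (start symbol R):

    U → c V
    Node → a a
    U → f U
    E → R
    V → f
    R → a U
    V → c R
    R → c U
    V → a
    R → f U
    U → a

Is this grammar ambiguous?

(Node, E are unreachable from R, so their rules don't affect L(R).) The reachable rules are right-linear with at most one rule per (nonterminal, next-terminal) pair. Each input token forces the next rule, so parsing is deterministic.

Unambiguous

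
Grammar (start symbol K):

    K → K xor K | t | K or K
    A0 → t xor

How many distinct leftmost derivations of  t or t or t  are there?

2

Parse trees for t or t or t:
  [K [K t] or [K [K t] or [K t]]]
  [K [K [K t] or [K t]] or [K t]]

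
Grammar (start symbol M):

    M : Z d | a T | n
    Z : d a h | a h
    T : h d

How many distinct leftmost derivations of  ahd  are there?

2

Parse trees for ahd:
  [M [Z a h] d]
  [M a [T h d]]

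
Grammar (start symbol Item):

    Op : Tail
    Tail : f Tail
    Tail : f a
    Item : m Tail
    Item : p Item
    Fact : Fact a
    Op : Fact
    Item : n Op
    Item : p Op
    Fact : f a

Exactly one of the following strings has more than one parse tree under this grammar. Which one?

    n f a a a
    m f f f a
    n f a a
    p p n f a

p p n f a

n f a a a: 1 tree
m f f f a: 1 tree
n f a a: 1 tree
p p n f a: 2 trees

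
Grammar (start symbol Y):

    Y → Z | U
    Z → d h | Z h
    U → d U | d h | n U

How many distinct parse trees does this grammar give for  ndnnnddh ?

Parse trees for ndnnnddh:
  [Y [U n [U d [U n [U n [U n [U d [U d h]]]]]]]]

1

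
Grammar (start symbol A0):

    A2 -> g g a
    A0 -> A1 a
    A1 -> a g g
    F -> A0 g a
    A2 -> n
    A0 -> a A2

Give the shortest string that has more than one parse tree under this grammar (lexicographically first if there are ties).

length 2: no string has ≥2 trees
length 4: a g g a has 2 parse trees

Two derivations of a g g a:
  A0 ⇒ A1 a ⇒ a g g a
  A0 ⇒ a A2 ⇒ a g g a

a g g a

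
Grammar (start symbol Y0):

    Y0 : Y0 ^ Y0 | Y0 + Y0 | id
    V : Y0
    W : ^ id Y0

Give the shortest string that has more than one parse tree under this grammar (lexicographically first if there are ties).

id + id + id

length 1: no string has ≥2 trees
length 3: no string has ≥2 trees
length 5: id + id + id has 2 parse trees

Two derivations of id + id + id:
  Y0 ⇒ Y0 + Y0 ⇒ Y0 + Y0 + Y0 ⇒ id + Y0 + Y0 ⇒ id + id + Y0 ⇒ id + id + id
  Y0 ⇒ Y0 + Y0 ⇒ id + Y0 ⇒ id + Y0 + Y0 ⇒ id + id + Y0 ⇒ id + id + id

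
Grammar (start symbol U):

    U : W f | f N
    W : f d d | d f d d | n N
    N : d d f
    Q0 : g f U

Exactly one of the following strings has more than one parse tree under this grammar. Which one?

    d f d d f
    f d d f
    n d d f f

f d d f

d f d d f: 1 tree
f d d f: 2 trees
n d d f f: 1 tree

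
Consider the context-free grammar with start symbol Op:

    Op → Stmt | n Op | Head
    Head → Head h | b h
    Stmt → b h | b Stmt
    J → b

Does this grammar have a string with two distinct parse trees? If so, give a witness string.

Witness: b h

Derivation 1: Op ⇒ Stmt ⇒ b h
Derivation 2: Op ⇒ Head ⇒ b h

Two distinct leftmost derivations for the same string.

Ambiguous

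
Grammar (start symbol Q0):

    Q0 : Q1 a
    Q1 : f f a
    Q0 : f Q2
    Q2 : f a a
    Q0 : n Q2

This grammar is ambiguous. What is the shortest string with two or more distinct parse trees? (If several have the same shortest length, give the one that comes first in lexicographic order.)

f f a a

length 4: f f a a has 2 parse trees

Two derivations of f f a a:
  Q0 ⇒ Q1 a ⇒ f f a a
  Q0 ⇒ f Q2 ⇒ f f a a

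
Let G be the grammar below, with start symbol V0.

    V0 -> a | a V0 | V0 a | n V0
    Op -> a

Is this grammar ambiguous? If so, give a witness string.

Witness: a a

Derivation 1: V0 ⇒ a V0 ⇒ a a
Derivation 2: V0 ⇒ V0 a ⇒ a a

Two distinct leftmost derivations for the same string.

Ambiguous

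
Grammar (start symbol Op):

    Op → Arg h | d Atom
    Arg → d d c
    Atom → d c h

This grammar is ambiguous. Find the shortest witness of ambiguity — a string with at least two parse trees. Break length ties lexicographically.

length 4: d d c h has 2 parse trees

Two derivations of d d c h:
  Op ⇒ Arg h ⇒ d d c h
  Op ⇒ d Atom ⇒ d d c h

d d c h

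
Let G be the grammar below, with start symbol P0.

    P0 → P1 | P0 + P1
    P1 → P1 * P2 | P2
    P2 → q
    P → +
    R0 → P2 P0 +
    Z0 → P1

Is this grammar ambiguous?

Only P0, P1, P2 are reachable from P0; ignoring the rest: This is a standard precedence ladder (P0 over P1 over P2), with each level left-recursive on its own operator ('+' at P0, '*' at P1). That structure is LR(1), hence unambiguous.

Unambiguous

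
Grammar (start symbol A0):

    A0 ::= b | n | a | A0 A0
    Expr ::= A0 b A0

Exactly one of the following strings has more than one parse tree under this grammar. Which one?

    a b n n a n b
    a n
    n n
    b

a b n n a n b: 132 trees
a n: 1 tree
n n: 1 tree
b: 1 tree

a b n n a n b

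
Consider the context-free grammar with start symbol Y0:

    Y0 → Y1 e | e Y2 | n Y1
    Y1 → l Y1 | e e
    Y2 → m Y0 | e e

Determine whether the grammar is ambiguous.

Ambiguous

Witness: e e e

Derivation 1: Y0 ⇒ Y1 e ⇒ e e e
Derivation 2: Y0 ⇒ e Y2 ⇒ e e e

Two distinct leftmost derivations for the same string.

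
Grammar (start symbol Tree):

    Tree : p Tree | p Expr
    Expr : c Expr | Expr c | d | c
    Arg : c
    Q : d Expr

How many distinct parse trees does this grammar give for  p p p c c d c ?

Parse trees for p p p c c d c:
  [Tree p [Tree p [Tree p [Expr c [Expr c [Expr [Expr d] c]]]]]]
  [Tree p [Tree p [Tree p [Expr c [Expr [Expr c [Expr d]] c]]]]]
  [Tree p [Tree p [Tree p [Expr [Expr c [Expr c [Expr d]]] c]]]]

3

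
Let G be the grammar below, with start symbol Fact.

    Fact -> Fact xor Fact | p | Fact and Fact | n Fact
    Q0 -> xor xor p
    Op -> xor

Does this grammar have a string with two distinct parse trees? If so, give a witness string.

Witness: n p and p

Derivation 1: Fact ⇒ Fact and Fact ⇒ n Fact and Fact ⇒ n p and Fact ⇒ n p and p
Derivation 2: Fact ⇒ n Fact ⇒ n Fact and Fact ⇒ n p and Fact ⇒ n p and p

Two distinct leftmost derivations for the same string.

Ambiguous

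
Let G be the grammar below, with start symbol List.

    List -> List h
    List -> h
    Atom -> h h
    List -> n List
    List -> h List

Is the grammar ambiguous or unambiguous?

Witness: h h

Derivation 1: List ⇒ List h ⇒ h h
Derivation 2: List ⇒ h List ⇒ h h

Two distinct leftmost derivations for the same string.

Ambiguous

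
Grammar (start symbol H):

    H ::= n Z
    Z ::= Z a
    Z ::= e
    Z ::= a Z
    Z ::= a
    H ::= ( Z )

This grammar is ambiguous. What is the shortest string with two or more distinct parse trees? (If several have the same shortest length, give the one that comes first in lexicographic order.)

length 2: no string has ≥2 trees
length 3: n a a has 2 parse trees

Two derivations of n a a:
  H ⇒ n Z ⇒ n Z a ⇒ n a a
  H ⇒ n Z ⇒ n a Z ⇒ n a a

n a a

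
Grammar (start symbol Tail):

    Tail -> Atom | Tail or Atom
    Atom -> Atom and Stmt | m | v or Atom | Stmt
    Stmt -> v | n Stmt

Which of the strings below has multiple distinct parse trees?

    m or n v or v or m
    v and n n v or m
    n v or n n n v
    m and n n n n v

m or n v or v or m: 2 trees
v and n n v or m: 1 tree
n v or n n n v: 1 tree
m and n n n n v: 1 tree

m or n v or v or m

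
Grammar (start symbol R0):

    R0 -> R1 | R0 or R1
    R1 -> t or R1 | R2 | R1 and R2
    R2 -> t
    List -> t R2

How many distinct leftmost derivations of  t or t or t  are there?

4

Parse trees for t or t or t:
  [R0 [R1 t or [R1 t or [R1 [R2 t]]]]]
  [R0 [R0 [R1 [R2 t]]] or [R1 t or [R1 [R2 t]]]]
  [R0 [R0 [R1 t or [R1 [R2 t]]]] or [R1 [R2 t]]]
  [R0 [R0 [R0 [R1 [R2 t]]] or [R1 [R2 t]]] or [R1 [R2 t]]]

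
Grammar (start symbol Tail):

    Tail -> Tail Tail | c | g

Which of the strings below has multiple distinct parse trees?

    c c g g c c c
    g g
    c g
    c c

c c g g c c c

c c g g c c c: 132 trees
g g: 1 tree
c g: 1 tree
c c: 1 tree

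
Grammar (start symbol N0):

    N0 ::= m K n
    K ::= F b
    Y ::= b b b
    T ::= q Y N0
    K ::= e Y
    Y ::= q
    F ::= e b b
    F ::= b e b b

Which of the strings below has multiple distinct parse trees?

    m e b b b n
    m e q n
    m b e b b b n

m e b b b n

m e b b b n: 2 trees
m e q n: 1 tree
m b e b b b n: 1 tree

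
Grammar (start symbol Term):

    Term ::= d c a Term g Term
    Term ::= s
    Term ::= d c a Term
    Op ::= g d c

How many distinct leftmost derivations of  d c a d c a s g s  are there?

2

Parse trees for d c a d c a s g s:
  [Term d c a [Term d c a [Term s]] g [Term s]]
  [Term d c a [Term d c a [Term s] g [Term s]]]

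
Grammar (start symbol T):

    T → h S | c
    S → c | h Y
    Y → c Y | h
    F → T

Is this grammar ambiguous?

Only T, S, Y are reachable from T; ignoring the rest: Each reachable nonterminal has at most one production per leading terminal, and all productions are right-linear; the derivation is determined token-by-token.

Unambiguous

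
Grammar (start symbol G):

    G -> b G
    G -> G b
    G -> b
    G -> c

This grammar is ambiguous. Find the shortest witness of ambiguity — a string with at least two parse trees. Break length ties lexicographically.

length 1: no string has ≥2 trees
length 2: b b has 2 parse trees

Two derivations of b b:
  G ⇒ b G ⇒ b b
  G ⇒ G b ⇒ b b

b b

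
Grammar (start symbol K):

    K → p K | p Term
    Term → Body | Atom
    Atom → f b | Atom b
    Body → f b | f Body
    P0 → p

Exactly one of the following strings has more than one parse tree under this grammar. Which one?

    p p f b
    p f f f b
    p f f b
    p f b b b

p p f b

p p f b: 2 trees
p f f f b: 1 tree
p f f b: 1 tree
p f b b b: 1 tree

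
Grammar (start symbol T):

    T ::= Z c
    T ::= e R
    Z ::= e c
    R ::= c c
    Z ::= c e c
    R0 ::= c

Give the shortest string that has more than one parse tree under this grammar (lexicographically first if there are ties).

length 3: e c c has 2 parse trees

Two derivations of e c c:
  T ⇒ Z c ⇒ e c c
  T ⇒ e R ⇒ e c c

e c c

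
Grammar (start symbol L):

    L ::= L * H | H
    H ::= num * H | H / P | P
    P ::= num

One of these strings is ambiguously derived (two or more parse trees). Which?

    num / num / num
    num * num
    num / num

num * num

num / num / num: 1 tree
num * num: 2 trees
num / num: 1 tree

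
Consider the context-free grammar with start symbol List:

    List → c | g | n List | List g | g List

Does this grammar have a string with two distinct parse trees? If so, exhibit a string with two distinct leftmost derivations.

Ambiguous

Witness: g g

Derivation 1: List ⇒ List g ⇒ g g
Derivation 2: List ⇒ g List ⇒ g g

Two distinct leftmost derivations for the same string.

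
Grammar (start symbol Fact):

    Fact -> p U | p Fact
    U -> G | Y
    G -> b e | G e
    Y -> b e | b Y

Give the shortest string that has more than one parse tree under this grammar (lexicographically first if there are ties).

length 3: p b e has 2 parse trees

Two derivations of p b e:
  Fact ⇒ p U ⇒ p G ⇒ p b e
  Fact ⇒ p U ⇒ p Y ⇒ p b e

p b e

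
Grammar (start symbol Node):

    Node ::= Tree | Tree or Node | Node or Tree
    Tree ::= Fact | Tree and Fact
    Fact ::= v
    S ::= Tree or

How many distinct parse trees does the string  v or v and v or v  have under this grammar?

4

Parse trees for v or v and v or v:
  [Node [Tree [Fact v]] or [Node [Tree [Tree [Fact v]] and [Fact v]] or [Node [Tree [Fact v]]]]]
  [Node [Tree [Fact v]] or [Node [Node [Tree [Tree [Fact v]] and [Fact v]]] or [Tree [Fact v]]]]
  [Node [Node [Tree [Fact v]] or [Node [Tree [Tree [Fact v]] and [Fact v]]]] or [Tree [Fact v]]]
  [Node [Node [Node [Tree [Fact v]]] or [Tree [Tree [Fact v]] and [Fact v]]] or [Tree [Fact v]]]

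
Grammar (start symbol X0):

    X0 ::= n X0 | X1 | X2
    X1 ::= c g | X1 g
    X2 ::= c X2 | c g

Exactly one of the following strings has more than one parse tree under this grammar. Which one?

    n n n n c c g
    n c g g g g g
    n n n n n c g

n n n n n c g

n n n n c c g: 1 tree
n c g g g g g: 1 tree
n n n n n c g: 2 trees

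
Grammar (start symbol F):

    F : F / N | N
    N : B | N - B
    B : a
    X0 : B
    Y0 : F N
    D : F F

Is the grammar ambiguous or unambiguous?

Only F, N, B are reachable from F; ignoring the rest: The grammar is stratified — F handles '/' (left-recursive), N handles '-', B atoms. Each operator has a fixed associativity and precedence level, so every string has one parse.

Unambiguous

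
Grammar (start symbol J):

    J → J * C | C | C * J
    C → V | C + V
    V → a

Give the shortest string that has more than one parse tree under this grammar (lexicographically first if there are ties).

a * a

length 1: no string has ≥2 trees
length 3: a * a has 2 parse trees

Two derivations of a * a:
  J ⇒ J * C ⇒ C * C ⇒ V * C ⇒ a * C ⇒ a * V ⇒ a * a
  J ⇒ C * J ⇒ V * J ⇒ a * J ⇒ a * C ⇒ a * V ⇒ a * a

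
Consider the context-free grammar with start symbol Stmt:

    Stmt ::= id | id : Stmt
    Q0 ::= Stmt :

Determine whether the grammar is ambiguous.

Unambiguous

(Q0 is unreachable from Stmt, so its rules don't affect L(Stmt).) The reachable grammar is A → atom sep A | atom. Each atom is followed by either the separator (recurse) or end-of-string (stop) — no choice point.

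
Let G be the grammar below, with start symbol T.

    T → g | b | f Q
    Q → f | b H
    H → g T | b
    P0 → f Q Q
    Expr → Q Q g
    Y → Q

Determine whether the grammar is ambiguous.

Unambiguous

(P0, Expr, Y are unreachable from T, so their rules don't affect L(T).) Restricted to the reachable nonterminals, every rule has the form A → t or A → t B, and no two rules for the same A share a first terminal. The grammar encodes a DFA — one run per string.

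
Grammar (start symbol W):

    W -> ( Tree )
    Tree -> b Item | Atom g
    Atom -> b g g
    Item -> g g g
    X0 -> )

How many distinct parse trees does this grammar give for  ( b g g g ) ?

2

Parse trees for ( b g g g ):
  [W ( [Tree b [Item g g g]] )]
  [W ( [Tree [Atom b g g] g] )]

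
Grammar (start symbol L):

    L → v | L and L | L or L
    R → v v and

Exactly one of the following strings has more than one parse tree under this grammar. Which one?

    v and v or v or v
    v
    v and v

v and v or v or v

v and v or v or v: 5 trees
v: 1 tree
v and v: 1 tree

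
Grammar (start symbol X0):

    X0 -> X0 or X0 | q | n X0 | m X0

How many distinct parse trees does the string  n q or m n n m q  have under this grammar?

Parse trees for n q or m n n m q:
  [X0 [X0 n [X0 q]] or [X0 m [X0 n [X0 n [X0 m [X0 q]]]]]]
  [X0 n [X0 [X0 q] or [X0 m [X0 n [X0 n [X0 m [X0 q]]]]]]]

2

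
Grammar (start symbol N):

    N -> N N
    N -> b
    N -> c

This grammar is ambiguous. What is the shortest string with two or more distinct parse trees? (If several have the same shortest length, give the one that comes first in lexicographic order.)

length 1: no string has ≥2 trees
length 2: no string has ≥2 trees
length 3: b b b has 2 parse trees

Two derivations of b b b:
  N ⇒ N N ⇒ N N N ⇒ b N N ⇒ b b N ⇒ b b b
  N ⇒ N N ⇒ b N ⇒ b N N ⇒ b b N ⇒ b b b

b b b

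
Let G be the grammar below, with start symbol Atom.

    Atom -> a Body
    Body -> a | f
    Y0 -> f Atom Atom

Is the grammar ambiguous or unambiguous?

(Y0 is unreachable from Atom, so its rules don't affect L(Atom).) Each reachable nonterminal has at most one production per leading terminal, and all productions are right-linear; the derivation is determined token-by-token.

Unambiguous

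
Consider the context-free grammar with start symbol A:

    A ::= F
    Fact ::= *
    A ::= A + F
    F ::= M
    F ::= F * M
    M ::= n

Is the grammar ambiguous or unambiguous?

Unambiguous

Only A, F, M are reachable from A; ignoring the rest: This is a standard precedence ladder (A over F over M), with each level left-recursive on its own operator ('+' at A, '*' at F). That structure is LR(1), hence unambiguous.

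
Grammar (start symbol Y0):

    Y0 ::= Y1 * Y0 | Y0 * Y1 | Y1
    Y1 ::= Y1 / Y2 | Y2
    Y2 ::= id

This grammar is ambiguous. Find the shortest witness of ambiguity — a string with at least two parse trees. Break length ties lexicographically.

length 1: no string has ≥2 trees
length 3: id * id has 2 parse trees

Two derivations of id * id:
  Y0 ⇒ Y1 * Y0 ⇒ Y2 * Y0 ⇒ id * Y0 ⇒ id * Y1 ⇒ id * Y2 ⇒ id * id
  Y0 ⇒ Y0 * Y1 ⇒ Y1 * Y1 ⇒ Y2 * Y1 ⇒ id * Y1 ⇒ id * Y2 ⇒ id * id

id * id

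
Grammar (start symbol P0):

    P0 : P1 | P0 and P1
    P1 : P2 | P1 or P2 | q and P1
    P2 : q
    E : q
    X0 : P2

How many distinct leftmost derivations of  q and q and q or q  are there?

7

Parse trees for q and q and q or q:
  [P0 [P1 [P1 q and [P1 q and [P1 [P2 q]]]] or [P2 q]]]
  [P0 [P1 q and [P1 [P1 q and [P1 [P2 q]]] or [P2 q]]]]
  [P0 [P1 q and [P1 q and [P1 [P1 [P2 q]] or [P2 q]]]]]
  [P0 [P0 [P1 [P2 q]]] and [P1 [P1 q and [P1 [P2 q]]] or [P2 q]]]
  [P0 [P0 [P1 [P2 q]]] and [P1 q and [P1 [P1 [P2 q]] or [P2 q]]]]
  [P0 [P0 [P1 q and [P1 [P2 q]]]] and [P1 [P1 [P2 q]] or [P2 q]]]
  [P0 [P0 [P0 [P1 [P2 q]]] and [P1 [P2 q]]] and [P1 [P1 [P2 q]] or [P2 q]]]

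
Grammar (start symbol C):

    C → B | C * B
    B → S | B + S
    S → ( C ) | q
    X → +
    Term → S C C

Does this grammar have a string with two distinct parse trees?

Only C, B, S are reachable from C; ignoring the rest: C → C * B | B  ;  B → B + S | S  — a left-associative chain with S at the bottom. Each string factors uniquely by precedence.

Unambiguous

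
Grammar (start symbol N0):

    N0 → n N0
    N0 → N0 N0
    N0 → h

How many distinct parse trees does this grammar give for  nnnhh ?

Parse trees for nnnhh:
  [N0 n [N0 n [N0 n [N0 [N0 h] [N0 h]]]]]
  [N0 n [N0 n [N0 [N0 n [N0 h]] [N0 h]]]]
  [N0 n [N0 [N0 n [N0 n [N0 h]]] [N0 h]]]
  [N0 [N0 n [N0 n [N0 n [N0 h]]]] [N0 h]]

4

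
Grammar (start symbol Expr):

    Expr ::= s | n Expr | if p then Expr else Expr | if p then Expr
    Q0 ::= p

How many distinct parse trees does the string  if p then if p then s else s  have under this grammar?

2

Parse trees for if p then if p then s else s:
  [Expr if p then [Expr if p then [Expr s]] else [Expr s]]
  [Expr if p then [Expr if p then [Expr s] else [Expr s]]]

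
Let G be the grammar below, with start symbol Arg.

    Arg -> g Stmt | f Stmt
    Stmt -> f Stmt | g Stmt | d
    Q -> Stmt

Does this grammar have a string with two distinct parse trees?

(Q is unreachable from Arg, so its rules don't affect L(Arg).) The reachable rules are right-linear with at most one rule per (nonterminal, next-terminal) pair. Each input token forces the next rule, so parsing is deterministic.

Unambiguous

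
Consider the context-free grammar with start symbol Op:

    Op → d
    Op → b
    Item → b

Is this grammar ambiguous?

Unambiguous

Only Op is reachable from Op; ignoring the rest: The reachable rules are right-linear with at most one rule per (nonterminal, next-terminal) pair. Each input token forces the next rule, so parsing is deterministic.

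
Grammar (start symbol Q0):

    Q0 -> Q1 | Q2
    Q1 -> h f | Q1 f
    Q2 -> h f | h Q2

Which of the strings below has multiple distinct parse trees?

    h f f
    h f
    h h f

h f f: 1 tree
h f: 2 trees
h h f: 1 tree

h f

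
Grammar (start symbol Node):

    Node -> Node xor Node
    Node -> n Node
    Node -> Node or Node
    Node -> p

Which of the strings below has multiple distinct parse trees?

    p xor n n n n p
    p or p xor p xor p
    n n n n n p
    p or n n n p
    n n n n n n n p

p or p xor p xor p

p xor n n n n p: 1 tree
p or p xor p xor p: 5 trees
n n n n n p: 1 tree
p or n n n p: 1 tree
n n n n n n n p: 1 tree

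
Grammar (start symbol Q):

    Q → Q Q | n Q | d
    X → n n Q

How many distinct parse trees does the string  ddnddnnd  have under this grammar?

Parse trees for ddnddnnd (showing first 6 of 23):
  [Q [Q d] [Q [Q d] [Q [Q n [Q d]] [Q [Q d] [Q n [Q n [Q d]]]]]]]
  [Q [Q d] [Q [Q d] [Q [Q [Q n [Q d]] [Q d]] [Q n [Q n [Q d]]]]]]
  [Q [Q d] [Q [Q d] [Q [Q n [Q [Q d] [Q d]]] [Q n [Q n [Q d]]]]]]
  [Q [Q d] [Q [Q d] [Q n [Q [Q d] [Q [Q d] [Q n [Q n [Q d]]]]]]]]
  [Q [Q d] [Q [Q d] [Q n [Q [Q [Q d] [Q d]] [Q n [Q n [Q d]]]]]]]
  [Q [Q d] [Q [Q [Q d] [Q n [Q d]]] [Q [Q d] [Q n [Q n [Q d]]]]]]

23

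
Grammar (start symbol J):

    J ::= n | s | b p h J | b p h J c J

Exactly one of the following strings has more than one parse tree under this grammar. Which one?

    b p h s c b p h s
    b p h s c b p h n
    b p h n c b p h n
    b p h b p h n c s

b p h b p h n c s

b p h s c b p h s: 1 tree
b p h s c b p h n: 1 tree
b p h n c b p h n: 1 tree
b p h b p h n c s: 2 trees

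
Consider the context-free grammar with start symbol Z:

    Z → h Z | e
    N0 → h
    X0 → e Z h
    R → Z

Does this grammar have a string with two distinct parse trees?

Only Z is reachable from Z; ignoring the rest: The reachable rules are right-linear with at most one rule per (nonterminal, next-terminal) pair. Each input token forces the next rule, so parsing is deterministic.

Unambiguous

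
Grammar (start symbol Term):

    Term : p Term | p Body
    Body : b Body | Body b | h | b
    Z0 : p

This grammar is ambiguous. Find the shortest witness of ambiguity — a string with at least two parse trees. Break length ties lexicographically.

p b b

length 2: no string has ≥2 trees
length 3: p b b has 2 parse trees

Two derivations of p b b:
  Term ⇒ p Body ⇒ p b Body ⇒ p b b
  Term ⇒ p Body ⇒ p Body b ⇒ p b b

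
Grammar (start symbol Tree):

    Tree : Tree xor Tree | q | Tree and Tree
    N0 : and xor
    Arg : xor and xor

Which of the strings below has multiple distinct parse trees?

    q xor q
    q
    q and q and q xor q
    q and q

q and q and q xor q

q xor q: 1 tree
q: 1 tree
q and q and q xor q: 5 trees
q and q: 1 tree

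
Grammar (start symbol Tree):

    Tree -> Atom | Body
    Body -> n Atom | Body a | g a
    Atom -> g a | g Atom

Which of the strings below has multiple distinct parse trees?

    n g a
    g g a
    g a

n g a: 1 tree
g g a: 1 tree
g a: 2 trees

g a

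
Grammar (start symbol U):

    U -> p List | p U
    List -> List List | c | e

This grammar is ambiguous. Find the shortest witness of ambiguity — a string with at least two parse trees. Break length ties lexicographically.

p c c c

length 2: no string has ≥2 trees
length 3: no string has ≥2 trees
length 4: p c c c has 2 parse trees

Two derivations of p c c c:
  U ⇒ p List ⇒ p List List ⇒ p List List List ⇒ p c List List ⇒ p c c List ⇒ p c c c
  U ⇒ p List ⇒ p List List ⇒ p c List ⇒ p c List List ⇒ p c c List ⇒ p c c c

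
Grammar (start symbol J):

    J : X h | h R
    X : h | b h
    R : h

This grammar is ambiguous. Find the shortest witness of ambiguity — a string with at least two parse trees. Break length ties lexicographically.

length 2: h h has 2 parse trees

Two derivations of h h:
  J ⇒ X h ⇒ h h
  J ⇒ h R ⇒ h h

h h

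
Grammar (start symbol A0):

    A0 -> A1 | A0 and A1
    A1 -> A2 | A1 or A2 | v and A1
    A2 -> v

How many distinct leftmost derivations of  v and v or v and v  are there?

3

Parse trees for v and v or v and v:
  [A0 [A0 [A1 [A1 v and [A1 [A2 v]]] or [A2 v]]] and [A1 [A2 v]]]
  [A0 [A0 [A1 v and [A1 [A1 [A2 v]] or [A2 v]]]] and [A1 [A2 v]]]
  [A0 [A0 [A0 [A1 [A2 v]]] and [A1 [A1 [A2 v]] or [A2 v]]] and [A1 [A2 v]]]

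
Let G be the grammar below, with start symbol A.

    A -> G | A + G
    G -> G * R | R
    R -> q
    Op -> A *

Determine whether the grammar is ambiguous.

Only A, G, R are reachable from A; ignoring the rest: A → A + G | G  ;  G → G * R | R  — a left-associative chain with R at the bottom. Each string factors uniquely by precedence.

Unambiguous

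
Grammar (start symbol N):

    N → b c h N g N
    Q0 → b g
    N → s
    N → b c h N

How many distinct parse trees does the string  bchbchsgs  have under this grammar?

Parse trees for bchbchsgs:
  [N b c h [N b c h [N s]] g [N s]]
  [N b c h [N b c h [N s] g [N s]]]

2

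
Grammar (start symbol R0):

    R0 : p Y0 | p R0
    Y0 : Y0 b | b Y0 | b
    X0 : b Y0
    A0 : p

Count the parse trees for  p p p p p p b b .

Parse trees for p p p p p p b b:
  [R0 p [R0 p [R0 p [R0 p [R0 p [R0 p [Y0 [Y0 b] b]]]]]]]
  [R0 p [R0 p [R0 p [R0 p [R0 p [R0 p [Y0 b [Y0 b]]]]]]]]

2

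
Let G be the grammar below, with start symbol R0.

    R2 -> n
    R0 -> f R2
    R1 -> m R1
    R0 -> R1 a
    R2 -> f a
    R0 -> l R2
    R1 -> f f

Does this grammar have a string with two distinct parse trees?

Witness: f f a

Derivation 1: R0 ⇒ f R2 ⇒ f f a
Derivation 2: R0 ⇒ R1 a ⇒ f f a

Two distinct leftmost derivations for the same string.

Ambiguous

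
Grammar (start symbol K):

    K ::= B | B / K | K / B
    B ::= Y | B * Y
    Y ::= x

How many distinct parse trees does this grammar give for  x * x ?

1

Parse trees for x * x:
  [K [B [B [Y x]] * [Y x]]]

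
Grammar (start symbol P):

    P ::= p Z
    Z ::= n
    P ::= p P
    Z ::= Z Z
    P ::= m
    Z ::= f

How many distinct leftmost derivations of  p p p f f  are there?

1

Parse trees for p p p f f:
  [P p [P p [P p [Z [Z f] [Z f]]]]]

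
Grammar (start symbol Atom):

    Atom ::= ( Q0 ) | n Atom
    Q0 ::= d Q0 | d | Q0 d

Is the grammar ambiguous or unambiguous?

Witness: ( d d )

Derivation 1: Atom ⇒ ( Q0 ) ⇒ ( d Q0 ) ⇒ ( d d )
Derivation 2: Atom ⇒ ( Q0 ) ⇒ ( Q0 d ) ⇒ ( d d )

Two distinct leftmost derivations for the same string.

Ambiguous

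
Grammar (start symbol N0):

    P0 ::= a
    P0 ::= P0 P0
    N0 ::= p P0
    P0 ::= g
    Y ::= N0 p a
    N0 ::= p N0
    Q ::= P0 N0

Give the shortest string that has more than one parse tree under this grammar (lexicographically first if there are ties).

p a a a

length 2: no string has ≥2 trees
length 3: no string has ≥2 trees
length 4: p a a a has 2 parse trees

Two derivations of p a a a:
  N0 ⇒ p P0 ⇒ p P0 P0 ⇒ p a P0 ⇒ p a P0 P0 ⇒ p a a P0 ⇒ p a a a
  N0 ⇒ p P0 ⇒ p P0 P0 ⇒ p P0 P0 P0 ⇒ p a P0 P0 ⇒ p a a P0 ⇒ p a a a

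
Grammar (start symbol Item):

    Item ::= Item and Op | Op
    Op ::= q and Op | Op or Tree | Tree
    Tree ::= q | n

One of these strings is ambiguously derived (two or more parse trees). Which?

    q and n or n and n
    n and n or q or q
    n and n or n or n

q and n or n and n

q and n or n and n: 3 trees
n and n or q or q: 1 tree
n and n or n or n: 1 tree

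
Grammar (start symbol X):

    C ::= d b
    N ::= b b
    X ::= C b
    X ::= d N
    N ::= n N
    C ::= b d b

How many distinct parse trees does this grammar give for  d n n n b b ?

1

Parse trees for d n n n b b:
  [X d [N n [N n [N n [N b b]]]]]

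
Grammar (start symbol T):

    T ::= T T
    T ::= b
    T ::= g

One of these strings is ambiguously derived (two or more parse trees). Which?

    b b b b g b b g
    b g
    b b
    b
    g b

b b b b g b b g

b b b b g b b g: 429 trees
b g: 1 tree
b b: 1 tree
b: 1 tree
g b: 1 tree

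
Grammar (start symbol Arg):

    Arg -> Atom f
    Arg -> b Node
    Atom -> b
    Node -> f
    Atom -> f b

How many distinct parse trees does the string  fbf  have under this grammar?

1

Parse trees for fbf:
  [Arg [Atom f b] f]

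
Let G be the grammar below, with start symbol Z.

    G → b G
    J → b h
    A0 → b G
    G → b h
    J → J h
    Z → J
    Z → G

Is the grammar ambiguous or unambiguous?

Witness: b h

Derivation 1: Z ⇒ J ⇒ b h
Derivation 2: Z ⇒ G ⇒ b h

Two distinct leftmost derivations for the same string.

Ambiguous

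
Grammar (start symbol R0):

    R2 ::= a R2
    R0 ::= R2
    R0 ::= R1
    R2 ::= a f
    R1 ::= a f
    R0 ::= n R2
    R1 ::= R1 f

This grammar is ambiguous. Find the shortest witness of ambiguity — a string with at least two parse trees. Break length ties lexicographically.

a f

length 2: a f has 2 parse trees

Two derivations of a f:
  R0 ⇒ R2 ⇒ a f
  R0 ⇒ R1 ⇒ a f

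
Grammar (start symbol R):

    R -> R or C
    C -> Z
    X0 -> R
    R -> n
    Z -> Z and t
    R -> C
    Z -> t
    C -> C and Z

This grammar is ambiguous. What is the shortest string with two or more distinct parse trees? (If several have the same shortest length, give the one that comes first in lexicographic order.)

t and t

length 1: no string has ≥2 trees
length 3: t and t has 2 parse trees

Two derivations of t and t:
  R ⇒ C ⇒ Z ⇒ Z and t ⇒ t and t
  R ⇒ C ⇒ C and Z ⇒ Z and Z ⇒ t and Z ⇒ t and t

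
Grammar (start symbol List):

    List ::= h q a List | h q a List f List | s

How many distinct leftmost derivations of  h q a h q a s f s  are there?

2

Parse trees for h q a h q a s f s:
  [List h q a [List h q a [List s] f [List s]]]
  [List h q a [List h q a [List s]] f [List s]]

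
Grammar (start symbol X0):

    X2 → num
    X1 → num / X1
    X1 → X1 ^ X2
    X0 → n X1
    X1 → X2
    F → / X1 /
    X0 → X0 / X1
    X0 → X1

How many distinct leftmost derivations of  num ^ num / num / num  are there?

2

Parse trees for num ^ num / num / num:
  [X0 [X0 [X1 [X1 [X2 num]] ^ [X2 num]]] / [X1 num / [X1 [X2 num]]]]
  [X0 [X0 [X0 [X1 [X1 [X2 num]] ^ [X2 num]]] / [X1 [X2 num]]] / [X1 [X2 num]]]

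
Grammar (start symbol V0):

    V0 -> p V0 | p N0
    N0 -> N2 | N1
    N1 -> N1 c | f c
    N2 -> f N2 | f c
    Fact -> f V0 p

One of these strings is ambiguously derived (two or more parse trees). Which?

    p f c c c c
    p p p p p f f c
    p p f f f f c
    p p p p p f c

p f c c c c: 1 tree
p p p p p f f c: 1 tree
p p f f f f c: 1 tree
p p p p p f c: 2 trees

p p p p p f c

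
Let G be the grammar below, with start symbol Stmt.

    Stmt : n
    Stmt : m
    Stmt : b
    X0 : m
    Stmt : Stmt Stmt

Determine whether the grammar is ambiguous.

Ambiguous

Witness: b b b

Derivation 1: Stmt ⇒ Stmt Stmt ⇒ b Stmt ⇒ b Stmt Stmt ⇒ b b Stmt ⇒ b b b
Derivation 2: Stmt ⇒ Stmt Stmt ⇒ Stmt Stmt Stmt ⇒ b Stmt Stmt ⇒ b b Stmt ⇒ b b b

Two distinct leftmost derivations for the same string.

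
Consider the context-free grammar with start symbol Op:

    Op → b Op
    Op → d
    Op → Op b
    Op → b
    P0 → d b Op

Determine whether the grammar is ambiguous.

Witness: b b

Derivation 1: Op ⇒ b Op ⇒ b b
Derivation 2: Op ⇒ Op b ⇒ b b

Two distinct leftmost derivations for the same string.

Ambiguous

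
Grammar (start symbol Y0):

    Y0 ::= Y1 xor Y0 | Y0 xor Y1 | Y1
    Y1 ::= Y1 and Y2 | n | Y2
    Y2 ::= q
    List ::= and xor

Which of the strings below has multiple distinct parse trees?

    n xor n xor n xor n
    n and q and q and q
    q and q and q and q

n xor n xor n xor n: 8 trees
n and q and q and q: 1 tree
q and q and q and q: 1 tree

n xor n xor n xor n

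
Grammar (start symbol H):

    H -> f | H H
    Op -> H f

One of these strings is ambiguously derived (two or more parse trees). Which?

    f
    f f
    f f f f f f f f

f: 1 tree
f f: 1 tree
f f f f f f f f: 429 trees

f f f f f f f f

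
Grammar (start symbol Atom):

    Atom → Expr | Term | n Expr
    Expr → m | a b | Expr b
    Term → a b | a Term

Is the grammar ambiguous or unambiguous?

Witness: a b

Derivation 1: Atom ⇒ Expr ⇒ a b
Derivation 2: Atom ⇒ Term ⇒ a b

Two distinct leftmost derivations for the same string.

Ambiguous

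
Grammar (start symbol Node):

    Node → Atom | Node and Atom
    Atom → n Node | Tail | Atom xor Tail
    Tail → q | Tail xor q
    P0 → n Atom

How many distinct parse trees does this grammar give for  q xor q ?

Parse trees for q xor q:
  [Node [Atom [Tail [Tail q] xor q]]]
  [Node [Atom [Atom [Tail q]] xor [Tail q]]]

2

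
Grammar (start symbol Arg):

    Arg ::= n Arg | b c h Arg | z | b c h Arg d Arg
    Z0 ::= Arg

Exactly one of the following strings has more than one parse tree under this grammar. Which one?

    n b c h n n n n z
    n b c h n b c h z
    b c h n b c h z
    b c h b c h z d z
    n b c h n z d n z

n b c h n n n n z: 1 tree
n b c h n b c h z: 1 tree
b c h n b c h z: 1 tree
b c h b c h z d z: 2 trees
n b c h n z d n z: 1 tree

b c h b c h z d z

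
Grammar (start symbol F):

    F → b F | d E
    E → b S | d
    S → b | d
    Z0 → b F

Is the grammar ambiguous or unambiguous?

Unambiguous

(Z0 is unreachable from F, so its rules don't affect L(F).) The reachable rules are right-linear with at most one rule per (nonterminal, next-terminal) pair. Each input token forces the next rule, so parsing is deterministic.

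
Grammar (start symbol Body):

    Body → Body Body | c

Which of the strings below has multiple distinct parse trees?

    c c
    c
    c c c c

c c: 1 tree
c: 1 tree
c c c c: 5 trees

c c c c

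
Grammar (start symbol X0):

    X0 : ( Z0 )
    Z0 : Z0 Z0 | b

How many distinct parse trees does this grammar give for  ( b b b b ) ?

5

Parse trees for ( b b b b ):
  [X0 ( [Z0 [Z0 b] [Z0 [Z0 b] [Z0 [Z0 b] [Z0 b]]]] )]
  [X0 ( [Z0 [Z0 b] [Z0 [Z0 [Z0 b] [Z0 b]] [Z0 b]]] )]
  [X0 ( [Z0 [Z0 [Z0 b] [Z0 b]] [Z0 [Z0 b] [Z0 b]]] )]
  [X0 ( [Z0 [Z0 [Z0 b] [Z0 [Z0 b] [Z0 b]]] [Z0 b]] )]
  [X0 ( [Z0 [Z0 [Z0 [Z0 b] [Z0 b]] [Z0 b]] [Z0 b]] )]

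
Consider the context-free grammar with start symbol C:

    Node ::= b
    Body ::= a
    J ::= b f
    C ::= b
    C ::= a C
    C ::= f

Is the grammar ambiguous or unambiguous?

Unambiguous

Only C is reachable from C; ignoring the rest: Each reachable nonterminal has at most one production per leading terminal, and all productions are right-linear; the derivation is determined token-by-token.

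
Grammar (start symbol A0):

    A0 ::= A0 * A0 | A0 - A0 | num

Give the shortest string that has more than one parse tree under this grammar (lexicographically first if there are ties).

num * num * num

length 1: no string has ≥2 trees
length 3: no string has ≥2 trees
length 5: num * num * num has 2 parse trees

Two derivations of num * num * num:
  A0 ⇒ A0 * A0 ⇒ A0 * A0 * A0 ⇒ num * A0 * A0 ⇒ num * num * A0 ⇒ num * num * num
  A0 ⇒ A0 * A0 ⇒ num * A0 ⇒ num * A0 * A0 ⇒ num * num * A0 ⇒ num * num * num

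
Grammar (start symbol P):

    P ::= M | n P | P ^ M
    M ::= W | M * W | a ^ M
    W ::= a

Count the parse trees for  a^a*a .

Parse trees for a^a*a:
  [P [M [M a ^ [M [W a]]] * [W a]]]
  [P [M a ^ [M [M [W a]] * [W a]]]]
  [P [P [M [W a]]] ^ [M [M [W a]] * [W a]]]

3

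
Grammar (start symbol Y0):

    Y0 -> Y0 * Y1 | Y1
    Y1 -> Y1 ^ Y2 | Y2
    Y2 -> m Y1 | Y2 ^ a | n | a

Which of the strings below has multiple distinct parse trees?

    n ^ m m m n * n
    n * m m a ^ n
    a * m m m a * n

n ^ m m m n * n: 1 tree
n * m m a ^ n: 3 trees
a * m m m a * n: 1 tree

n * m m a ^ n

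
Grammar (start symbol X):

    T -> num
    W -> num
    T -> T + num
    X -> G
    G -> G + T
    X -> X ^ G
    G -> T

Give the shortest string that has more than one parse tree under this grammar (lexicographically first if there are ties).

num + num

length 1: no string has ≥2 trees
length 3: num + num has 2 parse trees

Two derivations of num + num:
  X ⇒ G ⇒ G + T ⇒ T + T ⇒ num + T ⇒ num + num
  X ⇒ G ⇒ T ⇒ T + num ⇒ num + num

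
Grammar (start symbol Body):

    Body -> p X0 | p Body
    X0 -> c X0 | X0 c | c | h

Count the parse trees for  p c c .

2

Parse trees for p c c:
  [Body p [X0 c [X0 c]]]
  [Body p [X0 [X0 c] c]]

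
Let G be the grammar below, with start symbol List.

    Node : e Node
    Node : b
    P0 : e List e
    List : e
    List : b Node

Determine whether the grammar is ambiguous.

(P0 is unreachable from List, so its rules don't affect L(List).) Restricted to the reachable nonterminals, every rule has the form A → t or A → t B, and no two rules for the same A share a first terminal. The grammar encodes a DFA — one run per string.

Unambiguous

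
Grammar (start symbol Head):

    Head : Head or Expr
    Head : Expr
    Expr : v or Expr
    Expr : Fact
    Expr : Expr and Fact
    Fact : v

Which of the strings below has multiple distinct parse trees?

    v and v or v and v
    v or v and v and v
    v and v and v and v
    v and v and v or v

v and v or v and v: 1 tree
v or v and v and v: 4 trees
v and v and v and v: 1 tree
v and v and v or v: 1 tree

v or v and v and v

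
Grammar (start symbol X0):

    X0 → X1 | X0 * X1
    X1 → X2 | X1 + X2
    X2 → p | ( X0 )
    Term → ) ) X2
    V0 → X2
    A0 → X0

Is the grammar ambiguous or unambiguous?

Only X0, X1, X2 are reachable from X0; ignoring the rest: X0 → X0 * X1 | X1  ;  X1 → X1 + X2 | X2  — a left-associative chain with X2 at the bottom. Each string factors uniquely by precedence.

Unambiguous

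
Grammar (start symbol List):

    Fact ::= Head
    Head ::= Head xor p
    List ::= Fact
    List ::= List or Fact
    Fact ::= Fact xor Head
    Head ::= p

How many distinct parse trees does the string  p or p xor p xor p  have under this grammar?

4

Parse trees for p or p xor p xor p:
  [List [List [Fact [Head p]]] or [Fact [Head [Head [Head p] xor p] xor p]]]
  [List [List [Fact [Head p]]] or [Fact [Fact [Head p]] xor [Head [Head p] xor p]]]
  [List [List [Fact [Head p]]] or [Fact [Fact [Head [Head p] xor p]] xor [Head p]]]
  [List [List [Fact [Head p]]] or [Fact [Fact [Fact [Head p]] xor [Head p]] xor [Head p]]]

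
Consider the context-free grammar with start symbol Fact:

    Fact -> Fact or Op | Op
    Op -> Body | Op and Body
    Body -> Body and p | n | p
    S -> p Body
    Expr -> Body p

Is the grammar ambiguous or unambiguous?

Witness: n and p

Derivation 1: Fact ⇒ Op ⇒ Body ⇒ Body and p ⇒ n and p
Derivation 2: Fact ⇒ Op ⇒ Op and Body ⇒ Body and Body ⇒ n and Body ⇒ n and p

Two distinct leftmost derivations for the same string.

Ambiguous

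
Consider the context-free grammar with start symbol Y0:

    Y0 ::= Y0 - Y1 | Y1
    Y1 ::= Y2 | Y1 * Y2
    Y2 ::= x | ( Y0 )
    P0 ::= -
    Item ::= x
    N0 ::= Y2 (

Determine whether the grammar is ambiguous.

Unambiguous

Only Y0, Y1, Y2 are reachable from Y0; ignoring the rest: This is a standard precedence ladder (Y0 over Y1 over Y2), with each level left-recursive on its own operator ('-' at Y0, '*' at Y1). That structure is LR(1), hence unambiguous.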